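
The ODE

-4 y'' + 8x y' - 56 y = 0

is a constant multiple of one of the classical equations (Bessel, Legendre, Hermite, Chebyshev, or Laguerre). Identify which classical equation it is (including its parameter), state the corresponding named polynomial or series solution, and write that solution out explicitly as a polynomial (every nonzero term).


All three coefficients share the factor -4; dividing through by -4 gives  y'' - 2x y' + 14 y = 0.
This matches the Hermite equation y'' - 2x y' + 2n y = 0 with 2n = 14, so n = 7; the polynomial solution is H_7(x).
With y = sum_k a_k x^k, matching x^k gives (k+2)(k+1) a_{k+2} = 2(k - n) a_k = 2(k - 7) a_k. The right side vanishes at k = 7, so the series with the parity of 7 terminates at degree 7.
Standard normalization: leading coefficient of H_n is 2^n, so a_7 = 2^7 = 128. Work downward with a_k = (k+1)(k+2) a_{k+2} / (2(k - n)):
  a_5 = (6)(7)(128) / (2(5 - 7)) = 5376/(-4) = -1344
  a_3 = (4)(5)(-1344) / (2(3 - 7)) = -26880/(-8) = 3360
  a_1 = (2)(3)(3360) / (2(1 - 7)) = 20160/(-12) = -1680
Hence H_7(x) = 128 x^7 - 1344 x^5 + 3360 x^3 - 1680 x.

H_7(x); series = 128 x^7 - 1344 x^5 + 3360 x^3 - 1680 x


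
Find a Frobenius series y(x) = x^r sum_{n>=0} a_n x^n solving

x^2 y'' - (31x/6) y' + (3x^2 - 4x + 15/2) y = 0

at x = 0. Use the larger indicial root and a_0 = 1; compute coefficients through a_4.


Write in Frobenius form y'' + (p(x)/x) y' + (q(x)/x^2) y = 0:
  p(x) = -31/6,  q(x) = 3x^2 - 4x + 15/2.
Indicial equation: r(r-1) + (-31/6) r + (15/2) = 0 -> roots r_1 = 9/2, r_2 = 5/3.
Take r = r_1 = 9/2. Let y(x) = x^r sum_{n>=0} a_n x^n with a_0 = 1.
Substitute y = x^r sum a_n x^n and match x^{r+n}. The recurrence is
  D(n) a_n - 4 a_{n-1} + 3 a_{n-2} = 0,  where D(n) = (r+n)(r+n-1) + (-31/6)(r+n) + (15/2).
  a_n = [4 a_{n-1} - 3 a_{n-2}] / D(n).
Since the indicial polynomial factors as (r - r_1)(r - r_2), D(n) = (r_1 + n - r_1)(r_1 + n - r_2) = n(n + 17/6).
Evaluating step by step (a_0 = 1):
  n = 1: D(1) = 1(1 + 17/6) = 23/6; numerator = 4(1) = 4; a_1 = (4)/(23/6) = 24/23
  n = 2: D(2) = 2(2 + 17/6) = 29/3; numerator = 4(24/23) - 3(1) = 27/23; a_2 = (27/23)/(29/3) = 81/667
  n = 3: D(3) = 3(3 + 17/6) = 35/2; numerator = 4(81/667) - 3(24/23) = -1764/667; a_3 = (-1764/667)/(35/2) = -504/3335
  n = 4: D(4) = 4(4 + 17/6) = 82/3; numerator = 4(-504/3335) - 3(81/667) = -3231/3335; a_4 = (-3231/3335)/(82/3) = -9693/273470

r = 9/2; a_0 = 1; a_1 = 24/23; a_2 = 81/667; a_3 = -504/3335; a_4 = -9693/273470


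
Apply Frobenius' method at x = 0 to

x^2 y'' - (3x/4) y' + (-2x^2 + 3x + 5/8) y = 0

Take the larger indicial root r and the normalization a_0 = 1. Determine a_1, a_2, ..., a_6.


Write in Frobenius form y'' + (p(x)/x) y' + (q(x)/x^2) y = 0:
  p(x) = -3/4,  q(x) = -2x^2 + 3x + 5/8.
Indicial equation: r(r-1) + (-3/4) r + (5/8) = 0 -> roots r_1 = 5/4, r_2 = 1/2.
Take r = r_1 = 5/4. Let y(x) = x^r sum_{n>=0} a_n x^n with a_0 = 1.
Substitute y = x^r sum a_n x^n and match x^{r+n}. The recurrence is
  D(n) a_n + 3 a_{n-1} - 2 a_{n-2} = 0,  where D(n) = (r+n)(r+n-1) + (-3/4)(r+n) + (5/8).
  a_n = [-3 a_{n-1} + 2 a_{n-2}] / D(n).
Since the indicial polynomial factors as (r - r_1)(r - r_2), D(n) = (r_1 + n - r_1)(r_1 + n - r_2) = n(n + 3/4).
Evaluating step by step (a_0 = 1):
  n = 1: D(1) = 1(1 + 3/4) = 7/4; numerator = -3(1) = -3; a_1 = (-3)/(7/4) = -12/7
  n = 2: D(2) = 2(2 + 3/4) = 11/2; numerator = -3(-12/7) + 2(1) = 50/7; a_2 = (50/7)/(11/2) = 100/77
  n = 3: D(3) = 3(3 + 3/4) = 45/4; numerator = -3(100/77) + 2(-12/7) = -564/77; a_3 = (-564/77)/(45/4) = -752/1155
  n = 4: D(4) = 4(4 + 3/4) = 19; numerator = -3(-752/1155) + 2(100/77) = 1752/385; a_4 = (1752/385)/(19) = 1752/7315
  n = 5: D(5) = 5(5 + 3/4) = 115/4; numerator = -3(1752/7315) + 2(-752/1155) = -44344/21945; a_5 = (-44344/21945)/(115/4) = -7712/109725
  n = 6: D(6) = 6(6 + 3/4) = 81/2; numerator = -3(-7712/109725) + 2(1752/7315) = 1328/1925; a_6 = (1328/1925)/(81/2) = 2656/155925

r = 5/4; a_0 = 1; a_1 = -12/7; a_2 = 100/77; a_3 = -752/1155; a_4 = 1752/7315; a_5 = -7712/109725; a_6 = 2656/155925


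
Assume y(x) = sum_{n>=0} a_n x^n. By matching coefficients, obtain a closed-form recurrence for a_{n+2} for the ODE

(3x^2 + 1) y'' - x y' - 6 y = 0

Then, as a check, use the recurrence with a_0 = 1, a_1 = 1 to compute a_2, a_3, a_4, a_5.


Substitute y = sum_n a_n x^n.
(1 + 3 x^2) y'' contributes (n+2)(n+1) a_{n+2} + 3 n(n-1) a_n at x^n.
-x y'(x) contributes -n a_n at x^n.
-6 y(x) contributes -6 a_n at x^n.
Matching x^n: (n+2)(n+1) a_{n+2} + (3 n(n-1) - n - 6) a_n = 0.
Thus a_{n+2} = (-3 n(n-1) + n + 6) / ((n+1)(n+2)) * a_n.

Check with a_0 = 1, a_1 = 1 (apply the recurrence for n = 0, 1, 2, 3): a_0 = 1, a_1 = 1, a_2 = 3, a_3 = 7/6, a_4 = 1/2, a_5 = -21/40.

a_(n+2) = (-3 n(n-1) + n + 6) / ((n+1)(n+2)) * a_n; check: a_0 = 1, a_1 = 1, a_2 = 3, a_3 = 7/6, a_4 = 1/2, a_5 = -21/40


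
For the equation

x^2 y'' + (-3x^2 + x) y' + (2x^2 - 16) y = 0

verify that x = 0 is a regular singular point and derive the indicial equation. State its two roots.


Divide by x^2 to reach normal form y'' + P_1(x) y' + P_2(x) y = 0 with P_1(x) = -3 + 1/x and P_2(x) = 2 - 16/x^2.
x = 0 is a singular point because the y'-coefficient -3 + 1/x has a pole at x = 0 and the y-coefficient 2 - 16/x^2 has a pole at x = 0.
It is a regular singular point because x P_1(x) = p(x) = 1 - 3x and x^2 P_2(x) = q(x) = 2x^2 - 16 are polynomials, hence analytic at x = 0.
p(0) = 1,  q(0) = -16.
Indicial equation: r(r-1) + p(0) r + q(0) = 0, i.e. r^2 + (p(0) - 1) r + q(0) = 0, i.e. r^2 - 16 = 0.
Discriminant: (0)^2 - 4(-16) = 64, so r = (0 ± 8)/2.
Solving: r_1 = 4, r_2 = -4.

indicial: r^2 - 16 = 0; roots r_1 = 4, r_2 = -4


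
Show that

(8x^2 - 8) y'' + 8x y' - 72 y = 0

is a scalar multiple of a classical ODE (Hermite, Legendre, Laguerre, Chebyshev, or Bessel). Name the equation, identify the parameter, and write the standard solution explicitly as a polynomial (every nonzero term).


All three coefficients share the factor -8; dividing through by -8 gives  (1 - x^2) y'' - x y' + 9 y = 0.
This matches the Chebyshev equation (1 - x^2) y'' - x y' + n^2 y = 0 (note the -x y' term, not -2x y') with n^2 = 9, so n = 3; the polynomial solution is T_3(x).
With y = sum_k a_k x^k, matching x^k gives (k+2)(k+1) a_{k+2} = (k^2 - n^2) a_k = (k - 3)(k + 3) a_k. The right side vanishes at k = 3, so the series with the parity of 3 terminates at degree 3.
Standard normalization: leading coefficient of T_n is 2^(n-1), so a_3 = 2^2 = 4. Work downward with a_k = (k+1)(k+2) a_{k+2} / ((k - 3)(k + 3)):
  a_1 = (2)(3)(4) / ((1 - 3)(1 + 3)) = 24/(-8) = -3
Hence T_3(x) = 4 x^3 - 3 x.

T_3(x); series = 4 x^3 - 3 x


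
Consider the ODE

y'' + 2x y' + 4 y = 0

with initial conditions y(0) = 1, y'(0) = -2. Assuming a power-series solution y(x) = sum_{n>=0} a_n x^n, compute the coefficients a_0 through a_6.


Ansatz: y(x) = sum_{n>=0} a_n x^n, so y'(x) = sum_{n>=1} n a_n x^(n-1) and y''(x) = sum_{n>=2} n(n-1) a_n x^(n-2).
Substitute into P(x) y'' + Q(x) y' + R(x) y = 0 with P(x) = 1, Q(x) = 2x, R(x) = 4, and match powers of x.
Initial conditions: a_0 = 1, a_1 = -2.
Setting the coefficient of each power of x to zero and solving order by order (substituting the coefficients already found):
  x^0: 2 a_2 + 4 a_0 = 0  ->  2 a_2 = -4 a_0 = -4  ->  a_2 = -2
  x^1: 6 a_3 + 6 a_1 = 0  ->  6 a_3 = -6 a_1 = 12  ->  a_3 = 2
  x^2: 12 a_4 + 8 a_2 = 0  ->  12 a_4 = -8 a_2 = 16  ->  a_4 = 4/3
  x^3: 20 a_5 + 10 a_3 = 0  ->  20 a_5 = -10 a_3 = -20  ->  a_5 = -1
  x^4: 30 a_6 + 12 a_4 = 0  ->  30 a_6 = -12 a_4 = -16  ->  a_6 = -8/15
Truncated series: y(x) = 1 - 2 x - 2 x^2 + 2 x^3 + (4/3) x^4 - x^5 - (8/15) x^6 + O(x^7).

a_0 = 1; a_1 = -2; a_2 = -2; a_3 = 2; a_4 = 4/3; a_5 = -1; a_6 = -8/15


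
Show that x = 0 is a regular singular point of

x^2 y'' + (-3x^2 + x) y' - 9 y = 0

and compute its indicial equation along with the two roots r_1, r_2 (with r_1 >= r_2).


Divide by x^2 to reach normal form y'' + P_1(x) y' + P_2(x) y = 0 with P_1(x) = -3 + 1/x and P_2(x) = -9/x^2.
x = 0 is a singular point because the y'-coefficient -3 + 1/x has a pole at x = 0 and the y-coefficient -9/x^2 has a pole at x = 0.
It is a regular singular point because x P_1(x) = p(x) = 1 - 3x and x^2 P_2(x) = q(x) = -9 are polynomials, hence analytic at x = 0.
p(0) = 1,  q(0) = -9.
Indicial equation: r(r-1) + p(0) r + q(0) = 0, i.e. r^2 + (p(0) - 1) r + q(0) = 0, i.e. r^2 - 9 = 0.
Discriminant: (0)^2 - 4(-9) = 36, so r = (0 ± 6)/2.
Solving: r_1 = 3, r_2 = -3.

indicial: r^2 - 9 = 0; roots r_1 = 3, r_2 = -3


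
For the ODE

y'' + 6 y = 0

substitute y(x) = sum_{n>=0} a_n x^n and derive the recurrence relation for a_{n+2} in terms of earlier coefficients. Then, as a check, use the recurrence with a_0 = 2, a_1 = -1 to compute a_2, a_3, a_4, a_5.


Substitute y = sum_n a_n x^n into y'' + (const) y = 0.
y''(x) = sum_{n>=0} (n+2)(n+1) a_{n+2} x^n.
The ODE becomes sum_n [(n+2)(n+1) a_{n+2} + 6 a_n] x^n = 0.
Setting each coefficient to zero gives the recurrence:
  (n+2)(n+1) a_{n+2} + 6 a_n = 0,
  a_{n+2} = -6 / ((n+1)(n+2)) a_n.

Check with a_0 = 2, a_1 = -1 (apply the recurrence for n = 0, 1, 2, 3): a_0 = 2, a_1 = -1, a_2 = -6, a_3 = 1, a_4 = 3, a_5 = -3/10.

a_{n+2} = -6/((n+1)(n+2)) * a_n; check: a_0 = 2, a_1 = -1, a_2 = -6, a_3 = 1, a_4 = 3, a_5 = -3/10


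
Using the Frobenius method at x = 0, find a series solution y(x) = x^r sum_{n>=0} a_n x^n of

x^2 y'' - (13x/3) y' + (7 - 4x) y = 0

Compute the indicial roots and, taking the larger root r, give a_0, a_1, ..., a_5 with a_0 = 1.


Write in Frobenius form y'' + (p(x)/x) y' + (q(x)/x^2) y = 0:
  p(x) = -13/3,  q(x) = 7 - 4x.
Indicial equation: r(r-1) + (-13/3) r + (7) = 0 -> roots r_1 = 3, r_2 = 7/3.
Take r = r_1 = 3. Let y(x) = x^r sum_{n>=0} a_n x^n with a_0 = 1.
Substitute y = x^r sum a_n x^n and match x^{r+n}. The recurrence is
  D(n) a_n - 4 a_{n-1} = 0,  where D(n) = (r+n)(r+n-1) + (-13/3)(r+n) + (7).
  a_n = 4 / D(n) * a_{n-1}.
Since the indicial polynomial factors as (r - r_1)(r - r_2), D(n) = (r_1 + n - r_1)(r_1 + n - r_2) = n(n + 2/3).
Evaluating step by step (a_0 = 1):
  n = 1: D(1) = 1(1 + 2/3) = 5/3; numerator = 4(1) = 4; a_1 = (4)/(5/3) = 12/5
  n = 2: D(2) = 2(2 + 2/3) = 16/3; numerator = 4(12/5) = 48/5; a_2 = (48/5)/(16/3) = 9/5
  n = 3: D(3) = 3(3 + 2/3) = 11; numerator = 4(9/5) = 36/5; a_3 = (36/5)/(11) = 36/55
  n = 4: D(4) = 4(4 + 2/3) = 56/3; numerator = 4(36/55) = 144/55; a_4 = (144/55)/(56/3) = 54/385
  n = 5: D(5) = 5(5 + 2/3) = 85/3; numerator = 4(54/385) = 216/385; a_5 = (216/385)/(85/3) = 648/32725

r = 3; a_0 = 1; a_1 = 12/5; a_2 = 9/5; a_3 = 36/55; a_4 = 54/385; a_5 = 648/32725


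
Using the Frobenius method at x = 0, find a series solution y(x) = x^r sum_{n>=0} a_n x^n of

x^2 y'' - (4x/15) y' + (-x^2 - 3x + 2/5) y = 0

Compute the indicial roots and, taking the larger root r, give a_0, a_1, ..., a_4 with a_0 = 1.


Write in Frobenius form y'' + (p(x)/x) y' + (q(x)/x^2) y = 0:
  p(x) = -4/15,  q(x) = -x^2 - 3x + 2/5.
Indicial equation: r(r-1) + (-4/15) r + (2/5) = 0 -> roots r_1 = 2/3, r_2 = 3/5.
Take r = r_1 = 2/3. Let y(x) = x^r sum_{n>=0} a_n x^n with a_0 = 1.
Substitute y = x^r sum a_n x^n and match x^{r+n}. The recurrence is
  D(n) a_n - 3 a_{n-1} - 1 a_{n-2} = 0,  where D(n) = (r+n)(r+n-1) + (-4/15)(r+n) + (2/5).
  a_n = [3 a_{n-1} + 1 a_{n-2}] / D(n).
Since the indicial polynomial factors as (r - r_1)(r - r_2), D(n) = (r_1 + n - r_1)(r_1 + n - r_2) = n(n + 1/15).
Evaluating step by step (a_0 = 1):
  n = 1: D(1) = 1(1 + 1/15) = 16/15; numerator = 3(1) = 3; a_1 = (3)/(16/15) = 45/16
  n = 2: D(2) = 2(2 + 1/15) = 62/15; numerator = 3(45/16) + 1(1) = 151/16; a_2 = (151/16)/(62/15) = 2265/992
  n = 3: D(3) = 3(3 + 1/15) = 46/5; numerator = 3(2265/992) + 1(45/16) = 9585/992; a_3 = (9585/992)/(46/5) = 47925/45632
  n = 4: D(4) = 4(4 + 1/15) = 244/15; numerator = 3(47925/45632) + 1(2265/992) = 247965/45632; a_4 = (247965/45632)/(244/15) = 60975/182528

r = 2/3; a_0 = 1; a_1 = 45/16; a_2 = 2265/992; a_3 = 47925/45632; a_4 = 60975/182528


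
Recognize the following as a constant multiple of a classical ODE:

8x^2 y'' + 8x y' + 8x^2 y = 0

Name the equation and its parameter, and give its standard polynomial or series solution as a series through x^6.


All three coefficients share the factor 8; dividing through by 8 gives  x^2 y'' + x y' + x^2 y = 0.
This matches the Bessel equation x^2 y'' + x y' + (x^2 - nu^2) y = 0 with nu^2 = 0, so nu = 0; the solution bounded at x = 0 is J_0(x).
Frobenius at x = 0: indicial roots ±nu; for r = nu the recurrence k(k + 2nu) c_k = -c_{k-2} gives the standard series J_nu(x) = sum_{k>=0} (-1)^k / (k! (k+nu)!) (x/2)^(2k+nu). Evaluate the first 4 terms:
  k = 0: (-1)^0 / (0! * 0! * 2^0) x^0 = 1/(1*1*1) x^0 = (1) x^0
  k = 1: (-1)^1 / (1! * 1! * 2^2) x^2 = -1/(1*1*4) x^2 = (-1/4) x^2
  k = 2: (-1)^2 / (2! * 2! * 2^4) x^4 = 1/(2*2*16) x^4 = (1/64) x^4
  k = 3: (-1)^3 / (3! * 3! * 2^6) x^6 = -1/(6*6*64) x^6 = (-1/2304) x^6
Hence J_0(x) = -x^6/2304 + x^4/64 - x^2/4 + 1 + ....

J_0(x); series = -x^6/2304 + x^4/64 - x^2/4 + 1


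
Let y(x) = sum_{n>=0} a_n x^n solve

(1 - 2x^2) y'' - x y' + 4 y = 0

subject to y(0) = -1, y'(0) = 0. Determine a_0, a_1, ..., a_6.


Ansatz: y(x) = sum_{n>=0} a_n x^n, so y'(x) = sum_{n>=1} n a_n x^(n-1) and y''(x) = sum_{n>=2} n(n-1) a_n x^(n-2).
Substitute into P(x) y'' + Q(x) y' + R(x) y = 0 with P(x) = 1 - 2x^2, Q(x) = -x, R(x) = 4, and match powers of x.
Initial conditions: a_0 = -1, a_1 = 0.
Setting the coefficient of each power of x to zero and solving order by order (substituting the coefficients already found):
  x^0: 2 a_2 + 4 a_0 = 0  ->  2 a_2 = -4 a_0 = 4  ->  a_2 = 2
  x^1: 6 a_3 + 3 a_1 = 0  ->  6 a_3 = -3 a_1 = 0  ->  a_3 = 0
  x^2: 12 a_4 - 2 a_2 = 0  ->  12 a_4 = 2 a_2 = 4  ->  a_4 = 1/3
  x^3: 20 a_5 - 11 a_3 = 0  ->  20 a_5 = 11 a_3 = 0  ->  a_5 = 0
  x^4: 30 a_6 - 24 a_4 = 0  ->  30 a_6 = 24 a_4 = 8  ->  a_6 = 4/15
Truncated series: y(x) = -1 + 2 x^2 + (1/3) x^4 + (4/15) x^6 + O(x^7).

a_0 = -1; a_1 = 0; a_2 = 2; a_3 = 0; a_4 = 1/3; a_5 = 0; a_6 = 4/15


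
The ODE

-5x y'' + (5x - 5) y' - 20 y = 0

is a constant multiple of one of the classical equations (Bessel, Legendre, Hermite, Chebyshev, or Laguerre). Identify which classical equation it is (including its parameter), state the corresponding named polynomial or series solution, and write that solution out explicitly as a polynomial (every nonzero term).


All three coefficients share the factor -5; dividing through by -5 gives  x y'' + (1 - x) y' + 4 y = 0.
This matches the Laguerre equation x y'' + (1 - x) y' + n y = 0 with n = 4; the polynomial solution is L_4(x).
With y = sum_k a_k x^k, matching x^k gives (k+1)k a_{k+1} + (k+1) a_{k+1} - k a_k + n a_k = 0, i.e. (k+1)^2 a_{k+1} = (k - n) a_k = (k - 4) a_k. The right side vanishes at k = 4, so the series terminates at degree 4.
Standard normalization L_n(0) = 1 gives a_0 = 1. Work upward with a_{k+1} = (k - 4) a_k / (k+1)^2:
  a_1 = (0 - 4)(1) / 1^2 = -4/1 = -4
  a_2 = (1 - 4)(-4) / 2^2 = 12/4 = 3
  a_3 = (2 - 4)(3) / 3^2 = -6/9 = -2/3
  a_4 = (3 - 4)(-2/3) / 4^2 = (2/3)/16 = 1/24
Hence L_4(x) = x^4/24 - 2 x^3/3 + 3 x^2 - 4 x + 1.

L_4(x); series = x^4/24 - 2 x^3/3 + 3 x^2 - 4 x + 1


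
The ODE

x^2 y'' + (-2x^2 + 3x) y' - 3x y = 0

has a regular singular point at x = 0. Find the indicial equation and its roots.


Divide by x^2 to reach normal form y'' + P_1(x) y' + P_2(x) y = 0 with P_1(x) = -2 + 3/x and P_2(x) = -3/x.
x = 0 is a singular point because the y'-coefficient -2 + 3/x has a pole at x = 0 and the y-coefficient -3/x has a pole at x = 0.
It is a regular singular point because x P_1(x) = p(x) = 3 - 2x and x^2 P_2(x) = q(x) = -3x are polynomials, hence analytic at x = 0.
p(0) = 3,  q(0) = 0.
Indicial equation: r(r-1) + p(0) r + q(0) = 0, i.e. r^2 + (p(0) - 1) r + q(0) = 0, i.e. r^2 + 2 r = 0.
Discriminant: (2)^2 - 4(0) = 4, so r = (-2 ± 2)/2.
Solving: r_1 = 0, r_2 = -2.

indicial: r^2 + 2 r = 0; roots r_1 = 0, r_2 = -2


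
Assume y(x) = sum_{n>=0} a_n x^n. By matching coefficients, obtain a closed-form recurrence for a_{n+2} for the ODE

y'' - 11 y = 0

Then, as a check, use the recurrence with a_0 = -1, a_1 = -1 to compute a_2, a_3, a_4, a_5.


Substitute y = sum_n a_n x^n into y'' + (const) y = 0.
y''(x) = sum_{n>=0} (n+2)(n+1) a_{n+2} x^n.
The ODE becomes sum_n [(n+2)(n+1) a_{n+2} - 11 a_n] x^n = 0.
Setting each coefficient to zero gives the recurrence:
  (n+2)(n+1) a_{n+2} - 11 a_n = 0,
  a_{n+2} = 11 / ((n+1)(n+2)) a_n.

Check with a_0 = -1, a_1 = -1 (apply the recurrence for n = 0, 1, 2, 3): a_0 = -1, a_1 = -1, a_2 = -11/2, a_3 = -11/6, a_4 = -121/24, a_5 = -121/120.

a_{n+2} = 11/((n+1)(n+2)) * a_n; check: a_0 = -1, a_1 = -1, a_2 = -11/2, a_3 = -11/6, a_4 = -121/24, a_5 = -121/120


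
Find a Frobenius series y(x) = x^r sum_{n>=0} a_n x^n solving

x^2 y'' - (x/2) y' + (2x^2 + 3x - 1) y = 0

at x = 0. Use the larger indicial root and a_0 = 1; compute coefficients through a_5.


Write in Frobenius form y'' + (p(x)/x) y' + (q(x)/x^2) y = 0:
  p(x) = -1/2,  q(x) = 2x^2 + 3x - 1.
Indicial equation: r(r-1) + (-1/2) r + (-1) = 0 -> roots r_1 = 2, r_2 = -1/2.
Take r = r_1 = 2. Let y(x) = x^r sum_{n>=0} a_n x^n with a_0 = 1.
Substitute y = x^r sum a_n x^n and match x^{r+n}. The recurrence is
  D(n) a_n + 3 a_{n-1} + 2 a_{n-2} = 0,  where D(n) = (r+n)(r+n-1) + (-1/2)(r+n) + (-1).
  a_n = [-3 a_{n-1} - 2 a_{n-2}] / D(n).
Since the indicial polynomial factors as (r - r_1)(r - r_2), D(n) = (r_1 + n - r_1)(r_1 + n - r_2) = n(n + 5/2).
Evaluating step by step (a_0 = 1):
  n = 1: D(1) = 1(1 + 5/2) = 7/2; numerator = -3(1) = -3; a_1 = (-3)/(7/2) = -6/7
  n = 2: D(2) = 2(2 + 5/2) = 9; numerator = -3(-6/7) - 2(1) = 4/7; a_2 = (4/7)/(9) = 4/63
  n = 3: D(3) = 3(3 + 5/2) = 33/2; numerator = -3(4/63) - 2(-6/7) = 32/21; a_3 = (32/21)/(33/2) = 64/693
  n = 4: D(4) = 4(4 + 5/2) = 26; numerator = -3(64/693) - 2(4/63) = -40/99; a_4 = (-40/99)/(26) = -20/1287
  n = 5: D(5) = 5(5 + 5/2) = 75/2; numerator = -3(-20/1287) - 2(64/693) = -1244/9009; a_5 = (-1244/9009)/(75/2) = -2488/675675

r = 2; a_0 = 1; a_1 = -6/7; a_2 = 4/63; a_3 = 64/693; a_4 = -20/1287; a_5 = -2488/675675


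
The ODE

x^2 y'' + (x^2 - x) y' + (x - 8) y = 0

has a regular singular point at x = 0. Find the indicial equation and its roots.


Divide by x^2 to reach normal form y'' + P_1(x) y' + P_2(x) y = 0 with P_1(x) = 1 - 1/x and P_2(x) = 1/x - 8/x^2.
x = 0 is a singular point because the y'-coefficient 1 - 1/x has a pole at x = 0 and the y-coefficient 1/x - 8/x^2 has a pole at x = 0.
It is a regular singular point because x P_1(x) = p(x) = x - 1 and x^2 P_2(x) = q(x) = x - 8 are polynomials, hence analytic at x = 0.
p(0) = -1,  q(0) = -8.
Indicial equation: r(r-1) + p(0) r + q(0) = 0, i.e. r^2 + (p(0) - 1) r + q(0) = 0, i.e. r^2 - 2 r - 8 = 0.
Discriminant: (-2)^2 - 4(-8) = 36, so r = (2 ± 6)/2.
Solving: r_1 = 4, r_2 = -2.

indicial: r^2 - 2 r - 8 = 0; roots r_1 = 4, r_2 = -2


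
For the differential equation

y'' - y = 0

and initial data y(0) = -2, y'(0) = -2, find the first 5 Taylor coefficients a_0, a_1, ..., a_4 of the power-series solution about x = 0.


Ansatz: y(x) = sum_{n>=0} a_n x^n, so y'(x) = sum_{n>=1} n a_n x^(n-1) and y''(x) = sum_{n>=2} n(n-1) a_n x^(n-2).
Substitute into P(x) y'' + Q(x) y' + R(x) y = 0 with P(x) = 1, Q(x) = 0, R(x) = -1, and match powers of x.
Initial conditions: a_0 = -2, a_1 = -2.
Setting the coefficient of each power of x to zero and solving order by order (substituting the coefficients already found):
  x^0: 2 a_2 - a_0 = 0  ->  2 a_2 = a_0 = -2  ->  a_2 = -1
  x^1: 6 a_3 - a_1 = 0  ->  6 a_3 = a_1 = -2  ->  a_3 = -1/3
  x^2: 12 a_4 - a_2 = 0  ->  12 a_4 = a_2 = -1  ->  a_4 = -1/12
Truncated series: y(x) = -2 - 2 x - x^2 - (1/3) x^3 - (1/12) x^4 + O(x^5).

a_0 = -2; a_1 = -2; a_2 = -1; a_3 = -1/3; a_4 = -1/12


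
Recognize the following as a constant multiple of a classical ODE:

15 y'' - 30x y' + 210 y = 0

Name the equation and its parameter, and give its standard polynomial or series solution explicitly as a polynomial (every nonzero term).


All three coefficients share the factor 15; dividing through by 15 gives  y'' - 2x y' + 14 y = 0.
This matches the Hermite equation y'' - 2x y' + 2n y = 0 with 2n = 14, so n = 7; the polynomial solution is H_7(x).
With y = sum_k a_k x^k, matching x^k gives (k+2)(k+1) a_{k+2} = 2(k - n) a_k = 2(k - 7) a_k. The right side vanishes at k = 7, so the series with the parity of 7 terminates at degree 7.
Standard normalization: leading coefficient of H_n is 2^n, so a_7 = 2^7 = 128. Work downward with a_k = (k+1)(k+2) a_{k+2} / (2(k - n)):
  a_5 = (6)(7)(128) / (2(5 - 7)) = 5376/(-4) = -1344
  a_3 = (4)(5)(-1344) / (2(3 - 7)) = -26880/(-8) = 3360
  a_1 = (2)(3)(3360) / (2(1 - 7)) = 20160/(-12) = -1680
Hence H_7(x) = 128 x^7 - 1344 x^5 + 3360 x^3 - 1680 x.

H_7(x); series = 128 x^7 - 1344 x^5 + 3360 x^3 - 1680 x


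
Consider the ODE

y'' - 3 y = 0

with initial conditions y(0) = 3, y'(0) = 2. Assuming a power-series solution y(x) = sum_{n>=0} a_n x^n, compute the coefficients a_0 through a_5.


Ansatz: y(x) = sum_{n>=0} a_n x^n, so y'(x) = sum_{n>=1} n a_n x^(n-1) and y''(x) = sum_{n>=2} n(n-1) a_n x^(n-2).
Substitute into P(x) y'' + Q(x) y' + R(x) y = 0 with P(x) = 1, Q(x) = 0, R(x) = -3, and match powers of x.
Initial conditions: a_0 = 3, a_1 = 2.
Setting the coefficient of each power of x to zero and solving order by order (substituting the coefficients already found):
  x^0: 2 a_2 - 3 a_0 = 0  ->  2 a_2 = 3 a_0 = 9  ->  a_2 = 9/2
  x^1: 6 a_3 - 3 a_1 = 0  ->  6 a_3 = 3 a_1 = 6  ->  a_3 = 1
  x^2: 12 a_4 - 3 a_2 = 0  ->  12 a_4 = 3 a_2 = 27/2  ->  a_4 = 9/8
  x^3: 20 a_5 - 3 a_3 = 0  ->  20 a_5 = 3 a_3 = 3  ->  a_5 = 3/20
Truncated series: y(x) = 3 + 2 x + (9/2) x^2 + x^3 + (9/8) x^4 + (3/20) x^5 + O(x^6).

a_0 = 3; a_1 = 2; a_2 = 9/2; a_3 = 1; a_4 = 9/8; a_5 = 3/20


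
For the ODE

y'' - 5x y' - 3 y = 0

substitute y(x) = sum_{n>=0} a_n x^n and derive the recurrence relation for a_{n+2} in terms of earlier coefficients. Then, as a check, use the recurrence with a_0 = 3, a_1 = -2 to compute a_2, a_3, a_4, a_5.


Substitute y = sum_n a_n x^n.
y''(x) has coefficient (n+2)(n+1) a_{n+2} at x^n;
-5 x y'(x) has coefficient -5 n a_n at x^n (shift);
-3 y(x) has coefficient -3 a_n at x^n.
Matching x^n: (n+2)(n+1) a_{n+2} + (-5n - 3) a_n = 0.
Thus a_{n+2} = (5n + 3) / ((n+1)(n+2)) * a_n.

Check with a_0 = 3, a_1 = -2 (apply the recurrence for n = 0, 1, 2, 3): a_0 = 3, a_1 = -2, a_2 = 9/2, a_3 = -8/3, a_4 = 39/8, a_5 = -12/5.

a_(n+2) = (5n + 3) / ((n+1)(n+2)) * a_n; check: a_0 = 3, a_1 = -2, a_2 = 9/2, a_3 = -8/3, a_4 = 39/8, a_5 = -12/5


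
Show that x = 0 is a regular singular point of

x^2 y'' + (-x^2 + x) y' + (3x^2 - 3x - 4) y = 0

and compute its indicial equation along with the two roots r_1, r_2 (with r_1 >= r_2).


Divide by x^2 to reach normal form y'' + P_1(x) y' + P_2(x) y = 0 with P_1(x) = -1 + 1/x and P_2(x) = 3 - 3/x - 4/x^2.
x = 0 is a singular point because the y'-coefficient -1 + 1/x has a pole at x = 0 and the y-coefficient 3 - 3/x - 4/x^2 has a pole at x = 0.
It is a regular singular point because x P_1(x) = p(x) = 1 - x and x^2 P_2(x) = q(x) = 3x^2 - 3x - 4 are polynomials, hence analytic at x = 0.
p(0) = 1,  q(0) = -4.
Indicial equation: r(r-1) + p(0) r + q(0) = 0, i.e. r^2 + (p(0) - 1) r + q(0) = 0, i.e. r^2 - 4 = 0.
Discriminant: (0)^2 - 4(-4) = 16, so r = (0 ± 4)/2.
Solving: r_1 = 2, r_2 = -2.

indicial: r^2 - 4 = 0; roots r_1 = 2, r_2 = -2


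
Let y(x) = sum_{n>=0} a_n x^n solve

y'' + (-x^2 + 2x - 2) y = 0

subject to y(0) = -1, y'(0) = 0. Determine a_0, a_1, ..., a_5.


Ansatz: y(x) = sum_{n>=0} a_n x^n, so y'(x) = sum_{n>=1} n a_n x^(n-1) and y''(x) = sum_{n>=2} n(n-1) a_n x^(n-2).
Substitute into P(x) y'' + Q(x) y' + R(x) y = 0 with P(x) = 1, Q(x) = 0, R(x) = -x^2 + 2x - 2, and match powers of x.
Initial conditions: a_0 = -1, a_1 = 0.
Setting the coefficient of each power of x to zero and solving order by order (substituting the coefficients already found):
  x^0: 2 a_2 - 2 a_0 = 0  ->  2 a_2 = 2 a_0 = -2  ->  a_2 = -1
  x^1: 6 a_3 - 2 a_1 + 2 a_0 = 0  ->  6 a_3 = 2 a_1 - 2 a_0 = 2  ->  a_3 = 1/3
  x^2: 12 a_4 - 2 a_2 + 2 a_1 - a_0 = 0  ->  12 a_4 = 2 a_2 - 2 a_1 + a_0 = -3  ->  a_4 = -1/4
  x^3: 20 a_5 - 2 a_3 + 2 a_2 - a_1 = 0  ->  20 a_5 = 2 a_3 - 2 a_2 + a_1 = 8/3  ->  a_5 = 2/15
Truncated series: y(x) = -1 - x^2 + (1/3) x^3 - (1/4) x^4 + (2/15) x^5 + O(x^6).

a_0 = -1; a_1 = 0; a_2 = -1; a_3 = 1/3; a_4 = -1/4; a_5 = 2/15


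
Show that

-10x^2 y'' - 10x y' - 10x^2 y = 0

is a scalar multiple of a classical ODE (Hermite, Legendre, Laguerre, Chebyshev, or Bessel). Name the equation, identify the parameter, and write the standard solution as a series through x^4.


All three coefficients share the factor -10; dividing through by -10 gives  x^2 y'' + x y' + x^2 y = 0.
This matches the Bessel equation x^2 y'' + x y' + (x^2 - nu^2) y = 0 with nu^2 = 0, so nu = 0; the solution bounded at x = 0 is J_0(x).
Frobenius at x = 0: indicial roots ±nu; for r = nu the recurrence k(k + 2nu) c_k = -c_{k-2} gives the standard series J_nu(x) = sum_{k>=0} (-1)^k / (k! (k+nu)!) (x/2)^(2k+nu). Evaluate the first 3 terms:
  k = 0: (-1)^0 / (0! * 0! * 2^0) x^0 = 1/(1*1*1) x^0 = (1) x^0
  k = 1: (-1)^1 / (1! * 1! * 2^2) x^2 = -1/(1*1*4) x^2 = (-1/4) x^2
  k = 2: (-1)^2 / (2! * 2! * 2^4) x^4 = 1/(2*2*16) x^4 = (1/64) x^4
Hence J_0(x) = x^4/64 - x^2/4 + 1 + ....

J_0(x); series = x^4/64 - x^2/4 + 1


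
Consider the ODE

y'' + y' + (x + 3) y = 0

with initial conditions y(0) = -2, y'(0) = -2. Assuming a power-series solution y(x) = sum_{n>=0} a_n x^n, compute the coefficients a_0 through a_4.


Ansatz: y(x) = sum_{n>=0} a_n x^n, so y'(x) = sum_{n>=1} n a_n x^(n-1) and y''(x) = sum_{n>=2} n(n-1) a_n x^(n-2).
Substitute into P(x) y'' + Q(x) y' + R(x) y = 0 with P(x) = 1, Q(x) = 1, R(x) = x + 3, and match powers of x.
Initial conditions: a_0 = -2, a_1 = -2.
Setting the coefficient of each power of x to zero and solving order by order (substituting the coefficients already found):
  x^0: 2 a_2 + a_1 + 3 a_0 = 0  ->  2 a_2 = -a_1 - 3 a_0 = 8  ->  a_2 = 4
  x^1: 6 a_3 + 2 a_2 + 3 a_1 + a_0 = 0  ->  6 a_3 = -2 a_2 - 3 a_1 - a_0 = 0  ->  a_3 = 0
  x^2: 12 a_4 + 3 a_3 + 3 a_2 + a_1 = 0  ->  12 a_4 = -3 a_3 - 3 a_2 - a_1 = -10  ->  a_4 = -5/6
Truncated series: y(x) = -2 - 2 x + 4 x^2 - (5/6) x^4 + O(x^5).

a_0 = -2; a_1 = -2; a_2 = 4; a_3 = 0; a_4 = -5/6


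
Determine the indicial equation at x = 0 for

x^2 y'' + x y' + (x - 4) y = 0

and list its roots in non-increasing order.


Divide by x^2 to reach normal form y'' + P_1(x) y' + P_2(x) y = 0 with P_1(x) = 1/x and P_2(x) = 1/x - 4/x^2.
x = 0 is a singular point because the y'-coefficient 1/x has a pole at x = 0 and the y-coefficient 1/x - 4/x^2 has a pole at x = 0.
It is a regular singular point because x P_1(x) = p(x) = 1 and x^2 P_2(x) = q(x) = x - 4 are polynomials, hence analytic at x = 0.
p(0) = 1,  q(0) = -4.
Indicial equation: r(r-1) + p(0) r + q(0) = 0, i.e. r^2 + (p(0) - 1) r + q(0) = 0, i.e. r^2 - 4 = 0.
Discriminant: (0)^2 - 4(-4) = 16, so r = (0 ± 4)/2.
Solving: r_1 = 2, r_2 = -2.

indicial: r^2 - 4 = 0; roots r_1 = 2, r_2 = -2


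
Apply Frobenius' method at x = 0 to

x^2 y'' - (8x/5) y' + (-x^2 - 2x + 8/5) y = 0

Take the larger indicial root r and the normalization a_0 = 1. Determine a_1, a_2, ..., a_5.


Write in Frobenius form y'' + (p(x)/x) y' + (q(x)/x^2) y = 0:
  p(x) = -8/5,  q(x) = -x^2 - 2x + 8/5.
Indicial equation: r(r-1) + (-8/5) r + (8/5) = 0 -> roots r_1 = 8/5, r_2 = 1.
Take r = r_1 = 8/5. Let y(x) = x^r sum_{n>=0} a_n x^n with a_0 = 1.
Substitute y = x^r sum a_n x^n and match x^{r+n}. The recurrence is
  D(n) a_n - 2 a_{n-1} - 1 a_{n-2} = 0,  where D(n) = (r+n)(r+n-1) + (-8/5)(r+n) + (8/5).
  a_n = [2 a_{n-1} + 1 a_{n-2}] / D(n).
Since the indicial polynomial factors as (r - r_1)(r - r_2), D(n) = (r_1 + n - r_1)(r_1 + n - r_2) = n(n + 3/5).
Evaluating step by step (a_0 = 1):
  n = 1: D(1) = 1(1 + 3/5) = 8/5; numerator = 2(1) = 2; a_1 = (2)/(8/5) = 5/4
  n = 2: D(2) = 2(2 + 3/5) = 26/5; numerator = 2(5/4) + 1(1) = 7/2; a_2 = (7/2)/(26/5) = 35/52
  n = 3: D(3) = 3(3 + 3/5) = 54/5; numerator = 2(35/52) + 1(5/4) = 135/52; a_3 = (135/52)/(54/5) = 25/104
  n = 4: D(4) = 4(4 + 3/5) = 92/5; numerator = 2(25/104) + 1(35/52) = 15/13; a_4 = (15/13)/(92/5) = 75/1196
  n = 5: D(5) = 5(5 + 3/5) = 28; numerator = 2(75/1196) + 1(25/104) = 875/2392; a_5 = (875/2392)/(28) = 125/9568

r = 8/5; a_0 = 1; a_1 = 5/4; a_2 = 35/52; a_3 = 25/104; a_4 = 75/1196; a_5 = 125/9568


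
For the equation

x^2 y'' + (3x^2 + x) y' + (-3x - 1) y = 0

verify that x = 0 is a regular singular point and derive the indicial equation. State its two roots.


Divide by x^2 to reach normal form y'' + P_1(x) y' + P_2(x) y = 0 with P_1(x) = 3 + 1/x and P_2(x) = -3/x - 1/x^2.
x = 0 is a singular point because the y'-coefficient 3 + 1/x has a pole at x = 0 and the y-coefficient -3/x - 1/x^2 has a pole at x = 0.
It is a regular singular point because x P_1(x) = p(x) = 3x + 1 and x^2 P_2(x) = q(x) = -3x - 1 are polynomials, hence analytic at x = 0.
p(0) = 1,  q(0) = -1.
Indicial equation: r(r-1) + p(0) r + q(0) = 0, i.e. r^2 + (p(0) - 1) r + q(0) = 0, i.e. r^2 - 1 = 0.
Discriminant: (0)^2 - 4(-1) = 4, so r = (0 ± 2)/2.
Solving: r_1 = 1, r_2 = -1.

indicial: r^2 - 1 = 0; roots r_1 = 1, r_2 = -1


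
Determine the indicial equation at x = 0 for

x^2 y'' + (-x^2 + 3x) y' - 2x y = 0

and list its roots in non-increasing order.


Divide by x^2 to reach normal form y'' + P_1(x) y' + P_2(x) y = 0 with P_1(x) = -1 + 3/x and P_2(x) = -2/x.
x = 0 is a singular point because the y'-coefficient -1 + 3/x has a pole at x = 0 and the y-coefficient -2/x has a pole at x = 0.
It is a regular singular point because x P_1(x) = p(x) = 3 - x and x^2 P_2(x) = q(x) = -2x are polynomials, hence analytic at x = 0.
p(0) = 3,  q(0) = 0.
Indicial equation: r(r-1) + p(0) r + q(0) = 0, i.e. r^2 + (p(0) - 1) r + q(0) = 0, i.e. r^2 + 2 r = 0.
Discriminant: (2)^2 - 4(0) = 4, so r = (-2 ± 2)/2.
Solving: r_1 = 0, r_2 = -2.

indicial: r^2 + 2 r = 0; roots r_1 = 0, r_2 = -2


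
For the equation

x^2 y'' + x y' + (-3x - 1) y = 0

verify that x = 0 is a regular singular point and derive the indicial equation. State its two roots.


Divide by x^2 to reach normal form y'' + P_1(x) y' + P_2(x) y = 0 with P_1(x) = 1/x and P_2(x) = -3/x - 1/x^2.
x = 0 is a singular point because the y'-coefficient 1/x has a pole at x = 0 and the y-coefficient -3/x - 1/x^2 has a pole at x = 0.
It is a regular singular point because x P_1(x) = p(x) = 1 and x^2 P_2(x) = q(x) = -3x - 1 are polynomials, hence analytic at x = 0.
p(0) = 1,  q(0) = -1.
Indicial equation: r(r-1) + p(0) r + q(0) = 0, i.e. r^2 + (p(0) - 1) r + q(0) = 0, i.e. r^2 - 1 = 0.
Discriminant: (0)^2 - 4(-1) = 4, so r = (0 ± 2)/2.
Solving: r_1 = 1, r_2 = -1.

indicial: r^2 - 1 = 0; roots r_1 = 1, r_2 = -1


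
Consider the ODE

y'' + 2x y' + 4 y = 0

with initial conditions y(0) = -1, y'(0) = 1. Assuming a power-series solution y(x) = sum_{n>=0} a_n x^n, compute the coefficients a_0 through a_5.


Ansatz: y(x) = sum_{n>=0} a_n x^n, so y'(x) = sum_{n>=1} n a_n x^(n-1) and y''(x) = sum_{n>=2} n(n-1) a_n x^(n-2).
Substitute into P(x) y'' + Q(x) y' + R(x) y = 0 with P(x) = 1, Q(x) = 2x, R(x) = 4, and match powers of x.
Initial conditions: a_0 = -1, a_1 = 1.
Setting the coefficient of each power of x to zero and solving order by order (substituting the coefficients already found):
  x^0: 2 a_2 + 4 a_0 = 0  ->  2 a_2 = -4 a_0 = 4  ->  a_2 = 2
  x^1: 6 a_3 + 6 a_1 = 0  ->  6 a_3 = -6 a_1 = -6  ->  a_3 = -1
  x^2: 12 a_4 + 8 a_2 = 0  ->  12 a_4 = -8 a_2 = -16  ->  a_4 = -4/3
  x^3: 20 a_5 + 10 a_3 = 0  ->  20 a_5 = -10 a_3 = 10  ->  a_5 = 1/2
Truncated series: y(x) = -1 + x + 2 x^2 - x^3 - (4/3) x^4 + (1/2) x^5 + O(x^6).

a_0 = -1; a_1 = 1; a_2 = 2; a_3 = -1; a_4 = -4/3; a_5 = 1/2


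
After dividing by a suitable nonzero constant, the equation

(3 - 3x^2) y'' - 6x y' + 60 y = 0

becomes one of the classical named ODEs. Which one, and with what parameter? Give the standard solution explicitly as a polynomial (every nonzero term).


All three coefficients share the factor 3; dividing through by 3 gives  (1 - x^2) y'' - 2x y' + 20 y = 0.
This matches the Legendre equation (1 - x^2) y'' - 2x y' + n(n+1) y = 0 (note the -2x y' term) with n(n+1) = 20, so n = 4; the polynomial solution is P_4(x).
With y = sum_k a_k x^k, matching x^k gives (k+2)(k+1) a_{k+2} = [k(k+1) - n(n+1)] a_k = (k - 4)(k + 5) a_k. The right side vanishes at k = 4, so the series with the parity of 4 terminates at degree 4.
Standard normalization (P_n(1) = 1): leading coefficient (2n)!/(2^n (n!)^2) = 40320/(16*576) = 35/8, so a_4 = 35/8. Work downward with a_k = (k+1)(k+2) a_{k+2} / ((k - 4)(k + 5)):
  a_2 = (3)(4)(35/8) / ((2 - 4)(2 + 5)) = (105/2)/(-14) = -15/4
  a_0 = (1)(2)(-15/4) / ((0 - 4)(0 + 5)) = (-15/2)/(-20) = 3/8
Hence P_4(x) = 35 x^4/8 - 15 x^2/4 + 3/8.

P_4(x); series = 35 x^4/8 - 15 x^2/4 + 3/8


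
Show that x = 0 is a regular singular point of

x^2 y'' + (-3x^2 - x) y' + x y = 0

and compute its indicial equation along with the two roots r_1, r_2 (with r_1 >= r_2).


Divide by x^2 to reach normal form y'' + P_1(x) y' + P_2(x) y = 0 with P_1(x) = -3 - 1/x and P_2(x) = 1/x.
x = 0 is a singular point because the y'-coefficient -3 - 1/x has a pole at x = 0 and the y-coefficient 1/x has a pole at x = 0.
It is a regular singular point because x P_1(x) = p(x) = -3x - 1 and x^2 P_2(x) = q(x) = x are polynomials, hence analytic at x = 0.
p(0) = -1,  q(0) = 0.
Indicial equation: r(r-1) + p(0) r + q(0) = 0, i.e. r^2 + (p(0) - 1) r + q(0) = 0, i.e. r^2 - 2 r = 0.
Discriminant: (-2)^2 - 4(0) = 4, so r = (2 ± 2)/2.
Solving: r_1 = 2, r_2 = 0.

indicial: r^2 - 2 r = 0; roots r_1 = 2, r_2 = 0


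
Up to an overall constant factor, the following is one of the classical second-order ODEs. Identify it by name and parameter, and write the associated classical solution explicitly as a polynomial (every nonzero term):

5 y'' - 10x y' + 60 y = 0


All three coefficients share the factor 5; dividing through by 5 gives  y'' - 2x y' + 12 y = 0.
This matches the Hermite equation y'' - 2x y' + 2n y = 0 with 2n = 12, so n = 6; the polynomial solution is H_6(x).
With y = sum_k a_k x^k, matching x^k gives (k+2)(k+1) a_{k+2} = 2(k - n) a_k = 2(k - 6) a_k. The right side vanishes at k = 6, so the series with the parity of 6 terminates at degree 6.
Standard normalization: leading coefficient of H_n is 2^n, so a_6 = 2^6 = 64. Work downward with a_k = (k+1)(k+2) a_{k+2} / (2(k - n)):
  a_4 = (5)(6)(64) / (2(4 - 6)) = 1920/(-4) = -480
  a_2 = (3)(4)(-480) / (2(2 - 6)) = -5760/(-8) = 720
  a_0 = (1)(2)(720) / (2(0 - 6)) = 1440/(-12) = -120
Hence H_6(x) = 64 x^6 - 480 x^4 + 720 x^2 - 120.

H_6(x); series = 64 x^6 - 480 x^4 + 720 x^2 - 120


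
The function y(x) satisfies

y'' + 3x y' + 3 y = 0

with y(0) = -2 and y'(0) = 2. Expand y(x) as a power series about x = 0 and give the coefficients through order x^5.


Ansatz: y(x) = sum_{n>=0} a_n x^n, so y'(x) = sum_{n>=1} n a_n x^(n-1) and y''(x) = sum_{n>=2} n(n-1) a_n x^(n-2).
Substitute into P(x) y'' + Q(x) y' + R(x) y = 0 with P(x) = 1, Q(x) = 3x, R(x) = 3, and match powers of x.
Initial conditions: a_0 = -2, a_1 = 2.
Setting the coefficient of each power of x to zero and solving order by order (substituting the coefficients already found):
  x^0: 2 a_2 + 3 a_0 = 0  ->  2 a_2 = -3 a_0 = 6  ->  a_2 = 3
  x^1: 6 a_3 + 6 a_1 = 0  ->  6 a_3 = -6 a_1 = -12  ->  a_3 = -2
  x^2: 12 a_4 + 9 a_2 = 0  ->  12 a_4 = -9 a_2 = -27  ->  a_4 = -9/4
  x^3: 20 a_5 + 12 a_3 = 0  ->  20 a_5 = -12 a_3 = 24  ->  a_5 = 6/5
Truncated series: y(x) = -2 + 2 x + 3 x^2 - 2 x^3 - (9/4) x^4 + (6/5) x^5 + O(x^6).

a_0 = -2; a_1 = 2; a_2 = 3; a_3 = -2; a_4 = -9/4; a_5 = 6/5


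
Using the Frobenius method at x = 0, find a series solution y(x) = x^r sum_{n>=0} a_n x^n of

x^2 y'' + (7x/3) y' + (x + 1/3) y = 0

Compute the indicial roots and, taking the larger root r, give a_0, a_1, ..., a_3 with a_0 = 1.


Write in Frobenius form y'' + (p(x)/x) y' + (q(x)/x^2) y = 0:
  p(x) = 7/3,  q(x) = x + 1/3.
Indicial equation: r(r-1) + (7/3) r + (1/3) = 0 -> roots r_1 = -1/3, r_2 = -1.
Take r = r_1 = -1/3. Let y(x) = x^r sum_{n>=0} a_n x^n with a_0 = 1.
Substitute y = x^r sum a_n x^n and match x^{r+n}. The recurrence is
  D(n) a_n + 1 a_{n-1} = 0,  where D(n) = (r+n)(r+n-1) + (7/3)(r+n) + (1/3).
  a_n = -1 / D(n) * a_{n-1}.
Since the indicial polynomial factors as (r - r_1)(r - r_2), D(n) = (r_1 + n - r_1)(r_1 + n - r_2) = n(n + 2/3).
Evaluating step by step (a_0 = 1):
  n = 1: D(1) = 1(1 + 2/3) = 5/3; numerator = -1(1) = -1; a_1 = (-1)/(5/3) = -3/5
  n = 2: D(2) = 2(2 + 2/3) = 16/3; numerator = -1(-3/5) = 3/5; a_2 = (3/5)/(16/3) = 9/80
  n = 3: D(3) = 3(3 + 2/3) = 11; numerator = -1(9/80) = -9/80; a_3 = (-9/80)/(11) = -9/880

r = -1/3; a_0 = 1; a_1 = -3/5; a_2 = 9/80; a_3 = -9/880


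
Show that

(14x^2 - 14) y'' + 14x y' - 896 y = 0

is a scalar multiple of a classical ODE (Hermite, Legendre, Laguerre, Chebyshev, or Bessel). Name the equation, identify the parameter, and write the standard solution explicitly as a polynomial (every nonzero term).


All three coefficients share the factor -14; dividing through by -14 gives  (1 - x^2) y'' - x y' + 64 y = 0.
This matches the Chebyshev equation (1 - x^2) y'' - x y' + n^2 y = 0 (note the -x y' term, not -2x y') with n^2 = 64, so n = 8; the polynomial solution is T_8(x).
With y = sum_k a_k x^k, matching x^k gives (k+2)(k+1) a_{k+2} = (k^2 - n^2) a_k = (k - 8)(k + 8) a_k. The right side vanishes at k = 8, so the series with the parity of 8 terminates at degree 8.
Standard normalization: leading coefficient of T_n is 2^(n-1), so a_8 = 2^7 = 128. Work downward with a_k = (k+1)(k+2) a_{k+2} / ((k - 8)(k + 8)):
  a_6 = (7)(8)(128) / ((6 - 8)(6 + 8)) = 7168/(-28) = -256
  a_4 = (5)(6)(-256) / ((4 - 8)(4 + 8)) = -7680/(-48) = 160
  a_2 = (3)(4)(160) / ((2 - 8)(2 + 8)) = 1920/(-60) = -32
  a_0 = (1)(2)(-32) / ((0 - 8)(0 + 8)) = -64/(-64) = 1
Hence T_8(x) = 128 x^8 - 256 x^6 + 160 x^4 - 32 x^2 + 1.

T_8(x); series = 128 x^8 - 256 x^6 + 160 x^4 - 32 x^2 + 1


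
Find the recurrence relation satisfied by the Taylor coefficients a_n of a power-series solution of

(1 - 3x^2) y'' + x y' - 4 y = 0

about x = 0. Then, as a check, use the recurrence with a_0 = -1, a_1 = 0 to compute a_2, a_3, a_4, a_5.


Substitute y = sum_n a_n x^n.
(1 - 3 x^2) y'' contributes (n+2)(n+1) a_{n+2} - 3 n(n-1) a_n at x^n.
x y'(x) contributes n a_n at x^n.
-4 y(x) contributes -4 a_n at x^n.
Matching x^n: (n+2)(n+1) a_{n+2} + (-3 n(n-1) + n - 4) a_n = 0.
Thus a_{n+2} = (3 n(n-1) - n + 4) / ((n+1)(n+2)) * a_n.

Check with a_0 = -1, a_1 = 0 (apply the recurrence for n = 0, 1, 2, 3): a_0 = -1, a_1 = 0, a_2 = -2, a_3 = 0, a_4 = -4/3, a_5 = 0.

a_(n+2) = (3 n(n-1) - n + 4) / ((n+1)(n+2)) * a_n; check: a_0 = -1, a_1 = 0, a_2 = -2, a_3 = 0, a_4 = -4/3, a_5 = 0


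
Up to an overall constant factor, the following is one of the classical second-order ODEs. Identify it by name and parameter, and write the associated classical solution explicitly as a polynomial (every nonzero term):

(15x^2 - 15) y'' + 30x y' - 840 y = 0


All three coefficients share the factor -15; dividing through by -15 gives  (1 - x^2) y'' - 2x y' + 56 y = 0.
This matches the Legendre equation (1 - x^2) y'' - 2x y' + n(n+1) y = 0 (note the -2x y' term) with n(n+1) = 56, so n = 7; the polynomial solution is P_7(x).
With y = sum_k a_k x^k, matching x^k gives (k+2)(k+1) a_{k+2} = [k(k+1) - n(n+1)] a_k = (k - 7)(k + 8) a_k. The right side vanishes at k = 7, so the series with the parity of 7 terminates at degree 7.
Standard normalization (P_n(1) = 1): leading coefficient (2n)!/(2^n (n!)^2) = 87178291200/(128*25401600) = 429/16, so a_7 = 429/16. Work downward with a_k = (k+1)(k+2) a_{k+2} / ((k - 7)(k + 8)):
  a_5 = (6)(7)(429/16) / ((5 - 7)(5 + 8)) = (9009/8)/(-26) = -693/16
  a_3 = (4)(5)(-693/16) / ((3 - 7)(3 + 8)) = (-3465/4)/(-44) = 315/16
  a_1 = (2)(3)(315/16) / ((1 - 7)(1 + 8)) = (945/8)/(-54) = -35/16
Hence P_7(x) = 429 x^7/16 - 693 x^5/16 + 315 x^3/16 - 35 x/16.

P_7(x); series = 429 x^7/16 - 693 x^5/16 + 315 x^3/16 - 35 x/16


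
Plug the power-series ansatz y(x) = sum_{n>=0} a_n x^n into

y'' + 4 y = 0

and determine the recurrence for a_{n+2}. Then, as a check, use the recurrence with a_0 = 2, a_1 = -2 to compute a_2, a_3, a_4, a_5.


Substitute y = sum_n a_n x^n into y'' + (const) y = 0.
y''(x) = sum_{n>=0} (n+2)(n+1) a_{n+2} x^n.
The ODE becomes sum_n [(n+2)(n+1) a_{n+2} + 4 a_n] x^n = 0.
Setting each coefficient to zero gives the recurrence:
  (n+2)(n+1) a_{n+2} + 4 a_n = 0,
  a_{n+2} = -4 / ((n+1)(n+2)) a_n.

Check with a_0 = 2, a_1 = -2 (apply the recurrence for n = 0, 1, 2, 3): a_0 = 2, a_1 = -2, a_2 = -4, a_3 = 4/3, a_4 = 4/3, a_5 = -4/15.

a_{n+2} = -4/((n+1)(n+2)) * a_n; check: a_0 = 2, a_1 = -2, a_2 = -4, a_3 = 4/3, a_4 = 4/3, a_5 = -4/15
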